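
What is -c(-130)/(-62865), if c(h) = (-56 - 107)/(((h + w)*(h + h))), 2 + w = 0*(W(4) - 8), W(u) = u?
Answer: -163/2157526800 ≈ -7.5549e-8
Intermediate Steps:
w = -2 (w = -2 + 0*(4 - 8) = -2 + 0*(-4) = -2 + 0 = -2)
c(h) = -163/(2*h*(-2 + h)) (c(h) = (-56 - 107)/(((h - 2)*(h + h))) = -163*1/(2*h*(-2 + h)) = -163/(2*h*(-2 + h)))
-c(-130)/(-62865) = -(-163/2/(-130*(-2 - 130)))/(-62865) = -(-163/2*(-1/130)/(-132))*(-1)/62865 = -(-163/2*(-1/130)*(-1/132))*(-1)/62865 = -(-163)*(-1)/(34320*62865) = -1*163/2157526800 = -163/2157526800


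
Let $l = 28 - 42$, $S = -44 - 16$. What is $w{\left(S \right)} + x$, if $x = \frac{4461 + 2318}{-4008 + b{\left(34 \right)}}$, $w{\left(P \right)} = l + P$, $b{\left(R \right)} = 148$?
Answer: $- \frac{292419}{3860} \approx -75.756$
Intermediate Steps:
$S = -60$ ($S = -44 - 16 = -60$)
$l = -14$
$w{\left(P \right)} = -14 + P$
$x = - \frac{6779}{3860}$ ($x = \frac{4461 + 2318}{-4008 + 148} = \frac{6779}{-3860} = 6779 \left(- \frac{1}{3860}\right) = - \frac{6779}{3860} \approx -1.7562$)
$w{\left(S \right)} + x = \left(-14 - 60\right) - \frac{6779}{3860} = -74 - \frac{6779}{3860} = - \frac{292419}{3860}$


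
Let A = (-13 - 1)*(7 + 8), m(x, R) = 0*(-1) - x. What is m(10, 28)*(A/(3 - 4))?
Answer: -2100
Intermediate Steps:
m(x, R) = -x (m(x, R) = 0 - x = -x)
A = -210 (A = -14*15 = -210)
m(10, 28)*(A/(3 - 4)) = (-1*10)*(-210/(3 - 4)) = -(-2100)/(-1) = -(-2100)*(-1) = -10*210 = -2100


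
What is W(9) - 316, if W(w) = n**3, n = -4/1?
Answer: -380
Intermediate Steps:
n = -4 (n = -4*1 = -4)
W(w) = -64 (W(w) = (-4)**3 = -64)
W(9) - 316 = -64 - 316 = -380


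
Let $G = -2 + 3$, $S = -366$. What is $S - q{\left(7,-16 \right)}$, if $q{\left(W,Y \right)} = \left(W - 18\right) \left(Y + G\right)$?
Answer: $-531$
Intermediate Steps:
$G = 1$
$q{\left(W,Y \right)} = \left(1 + Y\right) \left(-18 + W\right)$ ($q{\left(W,Y \right)} = \left(W - 18\right) \left(Y + 1\right) = \left(-18 + W\right) \left(1 + Y\right) = \left(1 + Y\right) \left(-18 + W\right)$)
$S - q{\left(7,-16 \right)} = -366 - \left(-18 + 7 - -288 + 7 \left(-16\right)\right) = -366 - \left(-18 + 7 + 288 - 112\right) = -366 - 165 = -531$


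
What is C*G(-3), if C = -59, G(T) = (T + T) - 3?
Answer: 531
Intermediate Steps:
G(T) = -3 + 2*T (G(T) = 2*T - 3 = -3 + 2*T)
C*G(-3) = -59*(-3 + 2*(-3)) = -59*(-3 - 6) = -59*(-9) = 531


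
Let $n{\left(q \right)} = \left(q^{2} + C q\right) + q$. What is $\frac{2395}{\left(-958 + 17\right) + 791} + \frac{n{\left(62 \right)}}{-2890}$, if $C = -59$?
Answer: $- \frac{27835}{1734} \approx -16.052$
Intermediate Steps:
$n{\left(q \right)} = q^{2} - 58 q$ ($n{\left(q \right)} = \left(q^{2} - 59 q\right) + q = q^{2} - 58 q$)
$\frac{2395}{\left(-958 + 17\right) + 791} + \frac{n{\left(62 \right)}}{-2890} = \frac{2395}{\left(-958 + 17\right) + 791} + \frac{62 \left(-58 + 62\right)}{-2890} = \frac{2395}{-941 + 791} + 62 \cdot 4 \left(- \frac{1}{2890}\right) = \frac{2395}{-150} + 248 \left(- \frac{1}{2890}\right) = 2395 \left(- \frac{1}{150}\right) - \frac{124}{1445} = - \frac{479}{30} - \frac{124}{1445} = - \frac{27835}{1734}$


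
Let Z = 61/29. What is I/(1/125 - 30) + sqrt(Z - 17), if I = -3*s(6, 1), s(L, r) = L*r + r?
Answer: 2625/3749 + 12*I*sqrt(87)/29 ≈ 0.70019 + 3.8596*I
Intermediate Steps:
Z = 61/29 (Z = 61*(1/29) = 61/29 ≈ 2.1034)
s(L, r) = r + L*r
I = -21 (I = -3*(1 + 6) = -3*7 = -21)
I/(1/125 - 30) + sqrt(Z - 17) = -21/(1/125 - 30) + sqrt(61/29 - 17) = -21/(1/125 - 30) + sqrt(-432/29) = -21/(-3749/125) + 12*I*sqrt(87)/29 = -21*(-125/3749) + 12*I*sqrt(87)/29 = 2625/3749 + 12*I*sqrt(87)/29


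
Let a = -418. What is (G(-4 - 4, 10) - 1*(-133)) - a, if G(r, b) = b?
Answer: 561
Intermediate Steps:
(G(-4 - 4, 10) - 1*(-133)) - a = (10 - 1*(-133)) - 1*(-418) = (10 + 133) + 418 = 143 + 418 = 561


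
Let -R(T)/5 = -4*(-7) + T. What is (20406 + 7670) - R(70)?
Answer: 28566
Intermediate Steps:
R(T) = -140 - 5*T (R(T) = -5*(-4*(-7) + T) = -5*(28 + T) = -140 - 5*T)
(20406 + 7670) - R(70) = (20406 + 7670) - (-140 - 5*70) = 28076 - (-140 - 350) = 28076 - 1*(-490) = 28076 + 490 = 28566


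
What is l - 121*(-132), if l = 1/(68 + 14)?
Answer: 1309705/82 ≈ 15972.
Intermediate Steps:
l = 1/82 ≈ 0.012195
l - 121*(-132) = 1/82 - 121*(-132) = 1/82 + 15972 = 1309705/82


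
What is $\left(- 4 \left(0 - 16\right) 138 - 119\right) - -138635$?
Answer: $147348$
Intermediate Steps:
$\left(- 4 \left(0 - 16\right) 138 - 119\right) - -138635 = \left(- 4 \left(0 - 16\right) 138 - 119\right) + 138635 = \left(\left(-4\right) \left(-16\right) 138 - 119\right) + 138635 = \left(64 \cdot 138 - 119\right) + 138635 = \left(8832 - 119\right) + 138635 = 8713 + 138635 = 147348$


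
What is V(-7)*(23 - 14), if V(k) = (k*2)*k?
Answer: 882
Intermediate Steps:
V(k) = 2*k**2 (V(k) = (2*k)*k = 2*k**2)
V(-7)*(23 - 14) = (2*(-7)**2)*(23 - 14) = (2*49)*9 = 98*9 = 882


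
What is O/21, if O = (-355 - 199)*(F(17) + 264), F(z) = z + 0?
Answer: -155674/21 ≈ -7413.0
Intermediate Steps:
F(z) = z
O = -155674 (O = (-355 - 199)*(17 + 264) = -554*281 = -155674)
O/21 = -155674/21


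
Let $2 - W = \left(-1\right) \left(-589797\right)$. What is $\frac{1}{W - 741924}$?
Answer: $- \frac{1}{1331719} \approx -7.5091 \cdot 10^{-7}$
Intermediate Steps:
$W = -589795$ ($W = 2 - \left(-1\right) \left(-589797\right) = 2 - 589797 = -589795$)
$\frac{1}{W - 741924} = \frac{1}{-589795 - 741924} = \frac{1}{-1331719} = - \frac{1}{1331719}$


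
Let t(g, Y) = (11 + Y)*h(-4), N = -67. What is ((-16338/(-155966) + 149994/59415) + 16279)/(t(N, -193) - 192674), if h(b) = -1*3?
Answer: -6286554073991/74183181626080 ≈ -0.084744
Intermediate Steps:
h(b) = -3
t(g, Y) = -33 - 3*Y (t(g, Y) = (11 + Y)*(-3) = -33 - 3*Y)
((-16338/(-155966) + 149994/59415) + 16279)/(t(N, -193) - 192674) = ((-16338/(-155966) + 149994/59415) + 16279)/((-33 - 3*(-193)) - 192674) = ((-16338*(-1/155966) + 149994*(1/59415)) + 16279)/((-33 + 579) - 192674) = ((8169/77983 + 49998/19805) + 16279)/(546 - 192674) = (4060781079/1544453315 + 16279)/(-192128) = (25146216295964/1544453315)*(-1/192128) = -6286554073991/74183181626080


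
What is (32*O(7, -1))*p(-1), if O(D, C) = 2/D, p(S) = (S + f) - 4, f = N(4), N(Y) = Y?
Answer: -64/7 ≈ -9.1429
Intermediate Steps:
f = 4
p(S) = S (p(S) = (S + 4) - 4 = (4 + S) - 4 = S)
(32*O(7, -1))*p(-1) = (32*(2/7))*(-1) = (64/7)*(-1) = -64/7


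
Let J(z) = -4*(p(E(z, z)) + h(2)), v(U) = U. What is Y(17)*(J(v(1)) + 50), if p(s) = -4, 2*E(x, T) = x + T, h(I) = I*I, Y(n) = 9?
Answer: 450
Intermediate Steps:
h(I) = I²
E(x, T) = T/2 + x/2 (E(x, T) = (x + T)/2 = (T + x)/2 = T/2 + x/2)
J(z) = 0 (J(z) = -4*(-4 + 2²) = -4*(-4 + 4) = -4*0 = 0)
Y(17)*(J(v(1)) + 50) = 9*(0 + 50) = 9*50 = 450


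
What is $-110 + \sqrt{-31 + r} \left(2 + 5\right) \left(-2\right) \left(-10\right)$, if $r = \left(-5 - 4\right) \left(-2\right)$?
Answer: $-110 + 140 i \sqrt{13} \approx -110.0 + 504.78 i$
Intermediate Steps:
$r = 18$ ($r = \left(-9\right) \left(-2\right) = 18$)
$-110 + \sqrt{-31 + r} \left(2 + 5\right) \left(-2\right) \left(-10\right) = -110 + \sqrt{-31 + 18} \left(2 + 5\right) \left(-2\right) \left(-10\right) = -110 + \sqrt{-13} \cdot 7 \left(-2\right) \left(-10\right) = -110 + i \sqrt{13} \left(\left(-14\right) \left(-10\right)\right) = -110 + i \sqrt{13} \cdot 140 = -110 + 140 i \sqrt{13}$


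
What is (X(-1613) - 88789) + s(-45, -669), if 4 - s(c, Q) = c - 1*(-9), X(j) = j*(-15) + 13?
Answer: -64541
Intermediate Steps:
X(j) = 13 - 15*j (X(j) = -15*j + 13 = 13 - 15*j)
s(c, Q) = -5 - c (s(c, Q) = 4 - (c - 1*(-9)) = 4 - (c + 9) = 4 - (9 + c) = 4 + (-9 - c) = -5 - c)
(X(-1613) - 88789) + s(-45, -669) = ((13 - 15*(-1613)) - 88789) + (-5 - 1*(-45)) = ((13 + 24195) - 88789) + (-5 + 45) = (24208 - 88789) + 40 = -64581 + 40 = -64541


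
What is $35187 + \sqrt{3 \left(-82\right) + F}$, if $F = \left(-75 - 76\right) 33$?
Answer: $35187 + 3 i \sqrt{581} \approx 35187.0 + 72.312 i$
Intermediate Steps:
$F = -4983$ ($F = \left(-151\right) 33 = -4983$)
$35187 + \sqrt{3 \left(-82\right) + F} = 35187 + \sqrt{3 \left(-82\right) - 4983} = 35187 + \sqrt{-246 - 4983} = 35187 + \sqrt{-5229} = 35187 + 3 i \sqrt{581}$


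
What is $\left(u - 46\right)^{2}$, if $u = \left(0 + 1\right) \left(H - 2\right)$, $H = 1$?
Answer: $2209$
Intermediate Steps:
$u = -1$ ($u = \left(0 + 1\right) \left(1 - 2\right) = 1 \left(-1\right) = -1$)
$\left(u - 46\right)^{2} = \left(-1 - 46\right)^{2} = \left(-47\right)^{2} = 2209$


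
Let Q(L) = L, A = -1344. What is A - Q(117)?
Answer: -1461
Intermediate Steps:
A - Q(117) = -1344 - 1*117 = -1344 - 117 = -1461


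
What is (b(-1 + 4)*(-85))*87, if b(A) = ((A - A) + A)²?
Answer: -66555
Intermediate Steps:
b(A) = A² (b(A) = (0 + A)² = A²)
(b(-1 + 4)*(-85))*87 = ((-1 + 4)²*(-85))*87 = (3²*(-85))*87 = (9*(-85))*87 = -765*87 = -66555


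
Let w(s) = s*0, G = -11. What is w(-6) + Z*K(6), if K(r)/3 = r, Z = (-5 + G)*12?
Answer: -3456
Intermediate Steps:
w(s) = 0
Z = -192 (Z = (-5 - 11)*12 = -16*12 = -192)
K(r) = 3*r
w(-6) + Z*K(6) = 0 - 576*6 = 0 - 192*18 = 0 - 3456 = -3456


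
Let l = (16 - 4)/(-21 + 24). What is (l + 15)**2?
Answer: 361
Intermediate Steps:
l = 4 (l = 12/3 = 12*(1/3) = 4)
(l + 15)**2 = (4 + 15)**2 = 19**2 = 361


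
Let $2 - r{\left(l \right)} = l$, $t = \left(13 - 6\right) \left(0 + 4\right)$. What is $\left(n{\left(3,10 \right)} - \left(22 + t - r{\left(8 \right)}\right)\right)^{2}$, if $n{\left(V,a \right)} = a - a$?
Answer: $3136$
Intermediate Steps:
$t = 28$ ($t = 7 \cdot 4 = 28$)
$n{\left(V,a \right)} = 0$
$r{\left(l \right)} = 2 - l$
$\left(n{\left(3,10 \right)} - \left(22 + t - r{\left(8 \right)}\right)\right)^{2} = \left(0 + \left(\left(2 - 8\right) - \left(\left(9 + 28\right) + 13\right)\right)\right)^{2} = \left(0 + \left(\left(2 - 8\right) - \left(37 + 13\right)\right)\right)^{2} = \left(0 - 56\right)^{2} = \left(-56\right)^{2} = 3136$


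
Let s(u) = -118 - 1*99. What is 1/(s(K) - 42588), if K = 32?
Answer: -1/42805 ≈ -2.3362e-5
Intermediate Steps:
s(u) = -217 (s(u) = -118 - 99 = -217)
1/(s(K) - 42588) = 1/(-217 - 42588) = 1/(-42805) = -1/42805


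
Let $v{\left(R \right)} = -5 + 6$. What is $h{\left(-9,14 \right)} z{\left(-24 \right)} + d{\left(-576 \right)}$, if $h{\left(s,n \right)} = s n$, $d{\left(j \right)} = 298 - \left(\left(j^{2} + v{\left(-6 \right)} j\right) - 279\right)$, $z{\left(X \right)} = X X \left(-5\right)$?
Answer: $32257$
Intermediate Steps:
$v{\left(R \right)} = 1$
$z{\left(X \right)} = - 5 X^{2}$ ($z{\left(X \right)} = X^{2} \left(-5\right) = - 5 X^{2}$)
$d{\left(j \right)} = 577 - j - j^{2}$ ($d{\left(j \right)} = 298 - \left(\left(j^{2} + 1 j\right) - 279\right) = 298 - \left(\left(j^{2} + j\right) - 279\right) = 298 - \left(\left(j + j^{2}\right) - 279\right) = 298 - \left(-279 + j + j^{2}\right) = 577 - j - j^{2}$)
$h{\left(s,n \right)} = n s$
$h{\left(-9,14 \right)} z{\left(-24 \right)} + d{\left(-576 \right)} = 14 \left(-9\right) \left(- 5 \left(-24\right)^{2}\right) - 330623 = - 126 \left(\left(-5\right) 576\right) + \left(577 + 576 - 331776\right) = \left(-126\right) \left(-2880\right) + \left(577 + 576 - 331776\right) = 362880 - 330623 = 32257$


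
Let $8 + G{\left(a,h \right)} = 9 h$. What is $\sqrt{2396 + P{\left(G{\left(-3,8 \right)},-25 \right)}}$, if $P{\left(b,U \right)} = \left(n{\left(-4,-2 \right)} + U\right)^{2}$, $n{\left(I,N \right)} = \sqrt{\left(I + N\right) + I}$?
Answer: $\sqrt{3011 - 50 i \sqrt{10}} \approx 54.891 - 1.4402 i$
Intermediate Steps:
$n{\left(I,N \right)} = \sqrt{N + 2 I}$
$G{\left(a,h \right)} = -8 + 9 h$
$P{\left(b,U \right)} = \left(U + i \sqrt{10}\right)^{2}$ ($P{\left(b,U \right)} = \left(\sqrt{-2 + 2 \left(-4\right)} + U\right)^{2} = \left(\sqrt{-2 - 8} + U\right)^{2} = \left(\sqrt{-10} + U\right)^{2} = \left(i \sqrt{10} + U\right)^{2} = \left(U + i \sqrt{10}\right)^{2}$)
$\sqrt{2396 + P{\left(G{\left(-3,8 \right)},-25 \right)}} = \sqrt{2396 + \left(-25 + i \sqrt{10}\right)^{2}}$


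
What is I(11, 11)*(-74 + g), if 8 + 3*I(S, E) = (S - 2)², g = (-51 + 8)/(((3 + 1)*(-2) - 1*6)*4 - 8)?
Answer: -342589/192 ≈ -1784.3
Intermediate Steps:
g = 43/64 (g = -43/((4*(-2) - 6)*4 - 8) = -43/((-8 - 6)*4 - 8) = -43/(-14*4 - 8) = -43/(-56 - 8) = -43/(-64) = -43*(-1/64) = 43/64 ≈ 0.67188)
I(S, E) = -8/3 + (-2 + S)²/3 (I(S, E) = -8/3 + (S - 2)²/3 = -8/3 + (-2 + S)²/3)
I(11, 11)*(-74 + g) = (-8/3 + (-2 + 11)²/3)*(-74 + 43/64) = (-8/3 + (⅓)*9²)*(-4693/64) = (-8/3 + (⅓)*81)*(-4693/64) = (-8/3 + 27)*(-4693/64) = (73/3)*(-4693/64) = -342589/192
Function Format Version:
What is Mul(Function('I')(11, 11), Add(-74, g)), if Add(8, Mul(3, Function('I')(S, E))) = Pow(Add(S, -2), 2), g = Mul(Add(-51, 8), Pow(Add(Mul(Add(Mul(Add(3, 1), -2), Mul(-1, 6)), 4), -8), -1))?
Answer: Rational(-342589, 192) ≈ -1784.3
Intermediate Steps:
g = Rational(43, 64) (g = Mul(-43, Pow(Add(Mul(Add(Mul(4, -2), -6), 4), -8), -1)) = Mul(-43, Pow(Add(Mul(Add(-8, -6), 4), -8), -1)) = Mul(-43, Pow(Add(Mul(-14, 4), -8), -1)) = Mul(-43, Pow(Add(-56, -8), -1)) = Mul(-43, Pow(-64, -1)) = Mul(-43, Rational(-1, 64)) = Rational(43, 64) ≈ 0.67188)
Function('I')(S, E) = Add(Rational(-8, 3), Mul(Rational(1, 3), Pow(Add(-2, S), 2))) (Function('I')(S, E) = Add(Rational(-8, 3), Mul(Rational(1, 3), Pow(Add(S, -2), 2))) = Add(Rational(-8, 3), Mul(Rational(1, 3), Pow(Add(-2, S), 2))))
Mul(Function('I')(11, 11), Add(-74, g)) = Mul(Add(Rational(-8, 3), Mul(Rational(1, 3), Pow(Add(-2, 11), 2))), Add(-74, Rational(43, 64))) = Mul(Add(Rational(-8, 3), Mul(Rational(1, 3), Pow(9, 2))), Rational(-4693, 64)) = Mul(Add(Rational(-8, 3), Mul(Rational(1, 3), 81)), Rational(-4693, 64)) = Mul(Add(Rational(-8, 3), 27), Rational(-4693, 64)) = Mul(Rational(73, 3), Rational(-4693, 64)) = Rational(-342589, 192)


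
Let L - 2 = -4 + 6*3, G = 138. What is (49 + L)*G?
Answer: 8970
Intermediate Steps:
L = 16 (L = 2 + (-4 + 6*3) = 2 + (-4 + 18) = 2 + 14 = 16)
(49 + L)*G = (49 + 16)*138 = 65*138 = 8970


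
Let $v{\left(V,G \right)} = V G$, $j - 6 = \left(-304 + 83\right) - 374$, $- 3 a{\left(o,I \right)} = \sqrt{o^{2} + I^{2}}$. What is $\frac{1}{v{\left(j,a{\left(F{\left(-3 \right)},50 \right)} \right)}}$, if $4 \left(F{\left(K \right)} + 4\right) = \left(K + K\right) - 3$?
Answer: $\frac{12 \sqrt{65}}{957125} \approx 0.00010108$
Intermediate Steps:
$F{\left(K \right)} = - \frac{19}{4} + \frac{K}{2}$ ($F{\left(K \right)} = -4 + \frac{\left(K + K\right) - 3}{4} = -4 + \frac{2 K - 3}{4} = -4 + \frac{-3 + 2 K}{4} = -4 + \left(- \frac{3}{4} + \frac{K}{2}\right) = - \frac{19}{4} + \frac{K}{2}$)
$a{\left(o,I \right)} = - \frac{\sqrt{I^{2} + o^{2}}}{3}$ ($a{\left(o,I \right)} = - \frac{\sqrt{o^{2} + I^{2}}}{3} = - \frac{\sqrt{I^{2} + o^{2}}}{3}$)
$j = -589$ ($j = 6 + \left(\left(-304 + 83\right) - 374\right) = 6 - 595 = -589$)
$v{\left(V,G \right)} = G V$
$\frac{1}{v{\left(j,a{\left(F{\left(-3 \right)},50 \right)} \right)}} = \frac{1}{- \frac{\sqrt{50^{2} + \left(- \frac{19}{4} + \frac{1}{2} \left(-3\right)\right)^{2}}}{3} \left(-589\right)} = \frac{1}{- \frac{\sqrt{2500 + \left(- \frac{19}{4} - \frac{3}{2}\right)^{2}}}{3} \left(-589\right)} = \frac{1}{- \frac{\sqrt{2500 + \left(- \frac{25}{4}\right)^{2}}}{3} \left(-589\right)} = \frac{1}{- \frac{\sqrt{2500 + \frac{625}{16}}}{3} \left(-589\right)} = \frac{1}{- \frac{\sqrt{\frac{40625}{16}}}{3} \left(-589\right)} = \frac{1}{- \frac{\frac{25}{4} \sqrt{65}}{3} \left(-589\right)} = \frac{1}{- \frac{25 \sqrt{65}}{12} \left(-589\right)} = \frac{1}{\frac{14725}{12} \sqrt{65}} = \frac{12 \sqrt{65}}{957125}$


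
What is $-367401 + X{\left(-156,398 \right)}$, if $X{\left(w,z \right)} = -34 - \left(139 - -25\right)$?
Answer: $-367599$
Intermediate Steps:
$X{\left(w,z \right)} = -198$ ($X{\left(w,z \right)} = -34 - \left(139 + 25\right) = -34 - 164 = -198$)
$-367401 + X{\left(-156,398 \right)} = -367401 - 198 = -367599$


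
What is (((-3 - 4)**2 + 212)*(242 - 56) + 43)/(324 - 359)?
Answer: -48589/35 ≈ -1388.3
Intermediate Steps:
(((-3 - 4)**2 + 212)*(242 - 56) + 43)/(324 - 359) = (((-7)**2 + 212)*186 + 43)/(-35) = ((49 + 212)*186 + 43)*(-1/35) = (261*186 + 43)*(-1/35) = (48546 + 43)*(-1/35) = 48589*(-1/35) = -48589/35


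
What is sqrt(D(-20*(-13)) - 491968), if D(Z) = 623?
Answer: I*sqrt(491345) ≈ 700.96*I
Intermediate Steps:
sqrt(D(-20*(-13)) - 491968) = sqrt(623 - 491968) = sqrt(-491345) = I*sqrt(491345)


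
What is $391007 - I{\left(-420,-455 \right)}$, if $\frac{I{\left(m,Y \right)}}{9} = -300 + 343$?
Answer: $390620$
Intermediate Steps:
$I{\left(m,Y \right)} = 387$ ($I{\left(m,Y \right)} = 9 \left(-300 + 343\right) = 9 \cdot 43 = 387$)
$391007 - I{\left(-420,-455 \right)} = 391007 - 387 = 390620$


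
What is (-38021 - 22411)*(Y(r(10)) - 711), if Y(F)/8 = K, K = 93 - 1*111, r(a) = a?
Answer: 51669360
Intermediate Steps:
K = -18 (K = 93 - 111 = -18)
Y(F) = -144 (Y(F) = 8*(-18) = -144)
(-38021 - 22411)*(Y(r(10)) - 711) = (-38021 - 22411)*(-144 - 711) = -60432*(-855) = 51669360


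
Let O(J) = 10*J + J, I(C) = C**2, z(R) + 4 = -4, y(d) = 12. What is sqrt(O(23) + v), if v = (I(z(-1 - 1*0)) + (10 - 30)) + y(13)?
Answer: sqrt(309) ≈ 17.578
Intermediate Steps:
z(R) = -8 (z(R) = -4 - 4 = -8)
O(J) = 11*J
v = 56 (v = ((-8)**2 + (10 - 30)) + 12 = (64 - 20) + 12 = 44 + 12 = 56)
sqrt(O(23) + v) = sqrt(11*23 + 56) = sqrt(253 + 56) = sqrt(309)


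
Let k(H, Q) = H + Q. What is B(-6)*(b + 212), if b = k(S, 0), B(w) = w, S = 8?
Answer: -1320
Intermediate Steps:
b = 8 (b = 8 + 0 = 8)
B(-6)*(b + 212) = -6*(8 + 212) = -6*220 = -1320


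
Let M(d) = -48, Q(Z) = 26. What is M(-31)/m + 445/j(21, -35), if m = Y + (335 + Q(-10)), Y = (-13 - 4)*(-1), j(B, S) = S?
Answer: -809/63 ≈ -12.841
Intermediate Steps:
Y = 17 (Y = -17*(-1) = 17)
m = 378 (m = 17 + (335 + 26) = 17 + 361 = 378)
M(-31)/m + 445/j(21, -35) = -48/378 + 445/(-35) = -48*1/378 + 445*(-1/35) = -8/63 - 89/7 = -809/63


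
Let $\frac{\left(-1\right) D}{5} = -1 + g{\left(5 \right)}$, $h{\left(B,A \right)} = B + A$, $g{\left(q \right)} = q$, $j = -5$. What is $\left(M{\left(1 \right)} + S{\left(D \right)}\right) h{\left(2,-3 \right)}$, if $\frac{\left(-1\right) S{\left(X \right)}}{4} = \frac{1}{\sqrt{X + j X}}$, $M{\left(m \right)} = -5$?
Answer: $5 + \frac{\sqrt{5}}{5} \approx 5.4472$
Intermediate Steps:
$h{\left(B,A \right)} = A + B$
$D = -20$ ($D = - 5 \left(-1 + 5\right) = \left(-5\right) 4 = -20$)
$S{\left(X \right)} = - \frac{2}{\sqrt{- X}}$ ($S{\left(X \right)} = - \frac{4}{\sqrt{X - 5 X}} = - \frac{4}{\sqrt{- 4 X}} = - \frac{4}{2 \sqrt{- X}} = - 4 \frac{1}{2 \sqrt{- X}} = - \frac{2}{\sqrt{- X}}$)
$\left(M{\left(1 \right)} + S{\left(D \right)}\right) h{\left(2,-3 \right)} = \left(-5 - \frac{2}{\sqrt{20}}\right) \left(-3 + 2\right) = \left(-5 - \frac{2}{2 \sqrt{5}}\right) \left(-1\right) = \left(-5 - 2 \frac{\sqrt{5}}{10}\right) \left(-1\right) = \left(-5 - \frac{\sqrt{5}}{5}\right) \left(-1\right) = 5 + \frac{\sqrt{5}}{5}$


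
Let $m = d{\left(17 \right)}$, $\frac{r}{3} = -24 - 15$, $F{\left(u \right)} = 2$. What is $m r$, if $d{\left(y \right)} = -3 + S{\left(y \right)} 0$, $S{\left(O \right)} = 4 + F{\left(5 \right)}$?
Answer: $351$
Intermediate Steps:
$r = -117$ ($r = 3 \left(-24 - 15\right) = 3 \left(-39\right) = -117$)
$S{\left(O \right)} = 6$ ($S{\left(O \right)} = 4 + 2 = 6$)
$d{\left(y \right)} = -3$ ($d{\left(y \right)} = -3 + 6 \cdot 0 = -3 + 0 = -3$)
$m = -3$
$m r = \left(-3\right) \left(-117\right) = 351$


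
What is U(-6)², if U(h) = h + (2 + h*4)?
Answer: 784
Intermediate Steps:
U(h) = 2 + 5*h (U(h) = h + (2 + 4*h) = 2 + 5*h)
U(-6)² = (2 + 5*(-6))² = (2 - 30)² = (-28)² = 784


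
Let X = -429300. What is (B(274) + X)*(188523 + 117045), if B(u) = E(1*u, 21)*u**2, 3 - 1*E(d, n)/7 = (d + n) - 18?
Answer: -44131679178624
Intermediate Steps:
E(d, n) = 147 - 7*d - 7*n (E(d, n) = 21 - 7*((d + n) - 18) = 21 - 7*(-18 + d + n) = 21 + (126 - 7*d - 7*n) = 147 - 7*d - 7*n)
B(u) = -7*u**3 (B(u) = (147 - 7*u - 7*21)*u**2 = (147 - 7*u - 147)*u**2 = (-7*u)*u**2 = -7*u**3)
(B(274) + X)*(188523 + 117045) = (-7*274**3 - 429300)*(188523 + 117045) = (-7*20570824 - 429300)*305568 = (-143995768 - 429300)*305568 = -144425068*305568 = -44131679178624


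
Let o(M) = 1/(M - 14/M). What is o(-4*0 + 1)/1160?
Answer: -1/15080 ≈ -6.6313e-5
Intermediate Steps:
o(-4*0 + 1)/1160 = ((-4*0 + 1)/(-14 + (-4*0 + 1)²))/1160 = ((0 + 1)/(-14 + (0 + 1)²))*(1/1160) = (1/(-14 + 1²))*(1/1160) = (1/(-14 + 1))*(1/1160) = (1/(-13))*(1/1160) = (1*(-1/13))*(1/1160) = -1/13*1/1160 = -1/15080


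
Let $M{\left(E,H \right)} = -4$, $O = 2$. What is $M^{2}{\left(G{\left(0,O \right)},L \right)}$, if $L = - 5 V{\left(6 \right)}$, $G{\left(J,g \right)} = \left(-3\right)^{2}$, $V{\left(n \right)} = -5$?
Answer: $16$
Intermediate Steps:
$G{\left(J,g \right)} = 9$
$L = 25$ ($L = \left(-5\right) \left(-5\right) = 25$)
$M^{2}{\left(G{\left(0,O \right)},L \right)} = \left(-4\right)^{2} = 16$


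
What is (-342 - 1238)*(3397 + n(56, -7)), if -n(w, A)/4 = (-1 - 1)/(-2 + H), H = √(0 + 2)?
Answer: -5354620 + 6320*√2 ≈ -5.3457e+6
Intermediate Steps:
H = √2 ≈ 1.4142
n(w, A) = 8/(-2 + √2) (n(w, A) = -4*(-1 - 1)/(-2 + √2) = -4*(-2)/(-2 + √2) = -(-8)/(-2 + √2) = 8/(-2 + √2))
(-342 - 1238)*(3397 + n(56, -7)) = (-342 - 1238)*(3397 + (-8 - 4*√2)) = -1580*(3389 - 4*√2) = -5354620 + 6320*√2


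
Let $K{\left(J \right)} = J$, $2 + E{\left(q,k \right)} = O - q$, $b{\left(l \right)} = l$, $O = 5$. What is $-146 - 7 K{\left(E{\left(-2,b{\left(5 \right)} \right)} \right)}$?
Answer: $-181$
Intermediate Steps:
$E{\left(q,k \right)} = 3 - q$ ($E{\left(q,k \right)} = -2 - \left(-5 + q\right) = 3 - q$)
$-146 - 7 K{\left(E{\left(-2,b{\left(5 \right)} \right)} \right)} = -146 - 7 \left(3 - -2\right) = -146 - 7 \left(3 + 2\right) = -146 - 35 = -181$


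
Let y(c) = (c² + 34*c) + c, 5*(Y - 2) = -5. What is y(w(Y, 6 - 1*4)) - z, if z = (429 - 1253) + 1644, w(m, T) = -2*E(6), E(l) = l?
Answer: -1096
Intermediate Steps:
Y = 1 (Y = 2 + (⅕)*(-5) = 2 - 1 = 1)
w(m, T) = -12 (w(m, T) = -2*6 = -12)
y(c) = c² + 35*c
z = 820 (z = -824 + 1644 = 820)
y(w(Y, 6 - 1*4)) - z = -12*(35 - 12) - 1*820 = -12*23 - 820 = -276 - 820 = -1096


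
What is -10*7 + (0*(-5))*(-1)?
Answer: -70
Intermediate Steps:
-10*7 + (0*(-5))*(-1) = -70 + 0*(-1) = -70 + 0 = -70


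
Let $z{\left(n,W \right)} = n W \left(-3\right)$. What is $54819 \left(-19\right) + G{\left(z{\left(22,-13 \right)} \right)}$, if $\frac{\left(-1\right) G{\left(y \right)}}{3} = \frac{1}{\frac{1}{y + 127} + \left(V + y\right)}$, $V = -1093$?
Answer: $- \frac{80364762653}{77158} \approx -1.0416 \cdot 10^{6}$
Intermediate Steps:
$z{\left(n,W \right)} = - 3 W n$ ($z{\left(n,W \right)} = W n \left(-3\right) = - 3 W n$)
$G{\left(y \right)} = - \frac{3}{-1093 + y + \frac{1}{127 + y}}$ ($G{\left(y \right)} = - \frac{3}{\frac{1}{y + 127} + \left(-1093 + y\right)} = - \frac{3}{\frac{1}{127 + y} + \left(-1093 + y\right)} = - \frac{3}{-1093 + y + \frac{1}{127 + y}}$)
$54819 \left(-19\right) + G{\left(z{\left(22,-13 \right)} \right)} = 54819 \left(-19\right) + \frac{3 \left(127 - \left(-39\right) 22\right)}{138810 - \left(\left(-3\right) \left(-13\right) 22\right)^{2} + 966 \left(\left(-3\right) \left(-13\right) 22\right)} = -1041561 + \frac{3 \left(127 + 858\right)}{138810 - 858^{2} + 966 \cdot 858} = -1041561 + 3 \frac{1}{138810 - 736164 + 828828} \cdot 985 = -1041561 + 3 \cdot \frac{1}{231474} \cdot 985 = -1041561 + \frac{985}{77158} = - \frac{80364762653}{77158}$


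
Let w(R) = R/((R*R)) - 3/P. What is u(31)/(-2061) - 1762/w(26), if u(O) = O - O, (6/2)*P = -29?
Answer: -1328548/263 ≈ -5051.5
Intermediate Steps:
P = -29/3 (P = (⅓)*(-29) = -29/3 ≈ -9.6667)
u(O) = 0
w(R) = 9/29 + 1/R (w(R) = R/((R*R)) - 3/(-29/3) = R/(R²) - 3*(-3/29) = R/R² + 9/29 = 1/R + 9/29 = 9/29 + 1/R)
u(31)/(-2061) - 1762/w(26) = 0/(-2061) - 1762/(9/29 + 1/26) = 0*(-1/2061) - 1762/(9/29 + 1/26) = 0 - 1762/263/754 = 0 - 1762*754/263 = 0 - 1328548/263 = -1328548/263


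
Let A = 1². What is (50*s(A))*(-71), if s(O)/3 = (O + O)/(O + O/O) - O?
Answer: 0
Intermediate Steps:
A = 1
s(O) = -3*O + 6*O/(1 + O) (s(O) = 3*((O + O)/(O + O/O) - O) = 3*((2*O)/(O + 1) - O) = 3*((2*O)/(1 + O) - O) = 3*(2*O/(1 + O) - O) = 3*(-O + 2*O/(1 + O)) = -3*O + 6*O/(1 + O))
(50*s(A))*(-71) = (50*(3*1*(1 - 1*1)/(1 + 1)))*(-71) = (50*(3*1*(1 - 1)/2))*(-71) = (50*(3*1*(½)*0))*(-71) = (50*0)*(-71) = 0*(-71) = 0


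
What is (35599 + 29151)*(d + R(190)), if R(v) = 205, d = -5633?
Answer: -351463000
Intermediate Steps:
(35599 + 29151)*(d + R(190)) = (35599 + 29151)*(-5633 + 205) = 64750*(-5428) = -351463000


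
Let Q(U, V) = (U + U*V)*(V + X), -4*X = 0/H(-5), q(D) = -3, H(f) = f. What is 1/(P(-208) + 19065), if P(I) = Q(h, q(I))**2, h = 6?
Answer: 1/20361 ≈ 4.9114e-5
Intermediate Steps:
X = 0 (X = -0/(-5) = -0*(-1)/5 = -1/4*0 = 0)
Q(U, V) = V*(U + U*V) (Q(U, V) = (U + U*V)*(V + 0) = (U + U*V)*V = V*(U + U*V))
P(I) = 1296 (P(I) = (6*(-3)*(1 - 3))**2 = (6*(-3)*(-2))**2 = 36**2 = 1296)
1/(P(-208) + 19065) = 1/(1296 + 19065) = 1/20361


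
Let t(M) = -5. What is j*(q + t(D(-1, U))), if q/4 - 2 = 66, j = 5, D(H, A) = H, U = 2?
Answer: 1335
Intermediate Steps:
q = 272 (q = 8 + 4*66 = 8 + 264 = 272)
j*(q + t(D(-1, U))) = 5*(272 - 5) = 5*267 = 1335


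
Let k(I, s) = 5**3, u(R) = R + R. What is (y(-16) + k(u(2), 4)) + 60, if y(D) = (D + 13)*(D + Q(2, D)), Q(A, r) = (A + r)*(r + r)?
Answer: -1111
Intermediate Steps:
Q(A, r) = 2*r*(A + r) (Q(A, r) = (A + r)*(2*r) = 2*r*(A + r))
u(R) = 2*R
y(D) = (13 + D)*(D + 2*D*(2 + D)) (y(D) = (D + 13)*(D + 2*D*(2 + D)) = (13 + D)*(D + 2*D*(2 + D)))
k(I, s) = 125
(y(-16) + k(u(2), 4)) + 60 = (-16*(65 + 2*(-16)**2 + 31*(-16)) + 125) + 60 = (-16*(65 + 2*256 - 496) + 125) + 60 = (-16*(65 + 512 - 496) + 125) + 60 = (-16*81 + 125) + 60 = (-1296 + 125) + 60 = -1171 + 60 = -1111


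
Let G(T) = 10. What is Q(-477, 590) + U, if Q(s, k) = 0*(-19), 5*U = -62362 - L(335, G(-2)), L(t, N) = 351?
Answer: -62713/5 ≈ -12543.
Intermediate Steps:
U = -62713/5 (U = (-62362 - 1*351)/5 = (-62362 - 351)/5 = (⅕)*(-62713) = -62713/5 ≈ -12543.)
Q(s, k) = 0
Q(-477, 590) + U = 0 - 62713/5 = -62713/5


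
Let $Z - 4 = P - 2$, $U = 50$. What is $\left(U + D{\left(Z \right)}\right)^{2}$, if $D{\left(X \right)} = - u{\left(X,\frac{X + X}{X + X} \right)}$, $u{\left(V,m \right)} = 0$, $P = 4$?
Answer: $2500$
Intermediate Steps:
$Z = 6$ ($Z = 4 + \left(4 - 2\right) = 4 + 2 = 6$)
$D{\left(X \right)} = 0$ ($D{\left(X \right)} = \left(-1\right) 0 = 0$)
$\left(U + D{\left(Z \right)}\right)^{2} = \left(50 + 0\right)^{2} = 50^{2} = 2500$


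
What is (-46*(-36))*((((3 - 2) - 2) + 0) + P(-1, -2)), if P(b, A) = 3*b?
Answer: -6624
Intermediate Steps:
(-46*(-36))*((((3 - 2) - 2) + 0) + P(-1, -2)) = (-46*(-36))*((((3 - 2) - 2) + 0) + 3*(-1)) = 1656*(((1 - 2) + 0) - 3) = 1656*((-1 + 0) - 3) = 1656*(-1 - 3) = 1656*(-4) = -6624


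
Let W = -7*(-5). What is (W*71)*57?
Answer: 141645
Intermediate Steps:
W = 35
(W*71)*57 = (35*71)*57 = 2485*57 = 141645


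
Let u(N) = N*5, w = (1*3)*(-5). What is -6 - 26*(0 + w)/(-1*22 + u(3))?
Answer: -432/7 ≈ -61.714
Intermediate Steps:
w = -15 (w = 3*(-5) = -15)
u(N) = 5*N
-6 - 26*(0 + w)/(-1*22 + u(3)) = -6 - 26*(0 - 15)/(-1*22 + 5*3) = -6 - (-390)/(-22 + 15) = -6 - (-390)/(-7) = -6 - (-390)*(-1)/7 = -6 - 26*15/7 = -6 - 390/7 = -432/7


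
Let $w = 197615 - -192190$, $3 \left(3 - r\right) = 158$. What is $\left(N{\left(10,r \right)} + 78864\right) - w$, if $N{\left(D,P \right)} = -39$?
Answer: $-310980$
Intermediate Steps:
$r = - \frac{149}{3}$ ($r = 3 - \frac{158}{3} = - \frac{149}{3} \approx -49.667$)
$w = 389805$ ($w = 197615 + 192190 = 389805$)
$\left(N{\left(10,r \right)} + 78864\right) - w = \left(-39 + 78864\right) - 389805 = 78825 - 389805 = -310980$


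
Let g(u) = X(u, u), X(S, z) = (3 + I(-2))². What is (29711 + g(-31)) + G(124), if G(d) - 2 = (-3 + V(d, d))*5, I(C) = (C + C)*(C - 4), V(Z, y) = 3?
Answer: 30442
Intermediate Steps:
I(C) = 2*C*(-4 + C) (I(C) = (2*C)*(-4 + C) = 2*C*(-4 + C))
X(S, z) = 729 (X(S, z) = (3 + 2*(-2)*(-4 - 2))² = (3 + 2*(-2)*(-6))² = (3 + 24)² = 27² = 729)
g(u) = 729
G(d) = 2 (G(d) = 2 + (-3 + 3)*5 = 2 + 0*5 = 2 + 0 = 2)
(29711 + g(-31)) + G(124) = (29711 + 729) + 2 = 30440 + 2 = 30442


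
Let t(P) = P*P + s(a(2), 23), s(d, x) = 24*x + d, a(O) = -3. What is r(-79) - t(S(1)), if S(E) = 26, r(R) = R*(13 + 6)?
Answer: -2726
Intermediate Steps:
r(R) = 19*R (r(R) = R*19 = 19*R)
s(d, x) = d + 24*x
t(P) = 549 + P² (t(P) = P*P + (-3 + 24*23) = P² + (-3 + 552) = P² + 549 = 549 + P²)
r(-79) - t(S(1)) = 19*(-79) - (549 + 26²) = -1501 - (549 + 676) = -1501 - 1*1225 = -1501 - 1225 = -2726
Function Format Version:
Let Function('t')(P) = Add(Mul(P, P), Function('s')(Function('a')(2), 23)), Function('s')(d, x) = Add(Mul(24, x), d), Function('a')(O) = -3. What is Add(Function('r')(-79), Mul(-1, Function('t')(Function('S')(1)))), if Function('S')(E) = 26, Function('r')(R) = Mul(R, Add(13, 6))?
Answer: -2726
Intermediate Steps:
Function('r')(R) = Mul(19, R) (Function('r')(R) = Mul(R, 19) = Mul(19, R))
Function('s')(d, x) = Add(d, Mul(24, x))
Function('t')(P) = Add(549, Pow(P, 2)) (Function('t')(P) = Add(Mul(P, P), Add(-3, Mul(24, 23))) = Add(Pow(P, 2), Add(-3, 552)) = Add(Pow(P, 2), 549) = Add(549, Pow(P, 2)))
Add(Function('r')(-79), Mul(-1, Function('t')(Function('S')(1)))) = Add(Mul(19, -79), Mul(-1, Add(549, Pow(26, 2)))) = Add(-1501, Mul(-1, Add(549, 676))) = Add(-1501, Mul(-1, 1225)) = Add(-1501, -1225) = -2726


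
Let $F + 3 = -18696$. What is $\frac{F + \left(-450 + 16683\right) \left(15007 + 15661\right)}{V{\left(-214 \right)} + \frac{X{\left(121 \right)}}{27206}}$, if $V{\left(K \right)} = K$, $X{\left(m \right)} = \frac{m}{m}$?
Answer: $- \frac{13543553393670}{5822083} \approx -2.3262 \cdot 10^{6}$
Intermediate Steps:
$X{\left(m \right)} = 1$
$F = -18699$ ($F = -3 - 18696 = -18699$)
$\frac{F + \left(-450 + 16683\right) \left(15007 + 15661\right)}{V{\left(-214 \right)} + \frac{X{\left(121 \right)}}{27206}} = \frac{-18699 + \left(-450 + 16683\right) \left(15007 + 15661\right)}{-214 + 1 \cdot \frac{1}{27206}} = \frac{-18699 + 16233 \cdot 30668}{-214 + 1 \cdot \frac{1}{27206}} = \frac{-18699 + 497833644}{-214 + \frac{1}{27206}} = \frac{497814945}{- \frac{5822083}{27206}} = 497814945 \left(- \frac{27206}{5822083}\right) = - \frac{13543553393670}{5822083}$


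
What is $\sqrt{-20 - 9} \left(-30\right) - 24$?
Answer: $-24 - 30 i \sqrt{29} \approx -24.0 - 161.55 i$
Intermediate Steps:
$\sqrt{-20 - 9} \left(-30\right) - 24 = \sqrt{-29} \left(-30\right) - 24 = i \sqrt{29} \left(-30\right) - 24 = - 30 i \sqrt{29} - 24 = -24 - 30 i \sqrt{29}$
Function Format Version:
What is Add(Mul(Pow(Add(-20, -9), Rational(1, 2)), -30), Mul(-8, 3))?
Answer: Add(-24, Mul(-30, I, Pow(29, Rational(1, 2)))) ≈ Add(-24.000, Mul(-161.55, I))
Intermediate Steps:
Add(Mul(Pow(Add(-20, -9), Rational(1, 2)), -30), Mul(-8, 3)) = Add(Mul(Pow(-29, Rational(1, 2)), -30), -24) = Add(Mul(Mul(I, Pow(29, Rational(1, 2))), -30), -24) = Add(Mul(-30, I, Pow(29, Rational(1, 2))), -24) = Add(-24, Mul(-30, I, Pow(29, Rational(1, 2))))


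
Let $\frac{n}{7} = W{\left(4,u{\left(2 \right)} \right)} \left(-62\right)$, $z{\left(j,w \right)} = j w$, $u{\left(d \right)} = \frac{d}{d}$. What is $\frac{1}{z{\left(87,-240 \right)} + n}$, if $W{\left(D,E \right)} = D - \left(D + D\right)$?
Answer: $- \frac{1}{19144} \approx -5.2236 \cdot 10^{-5}$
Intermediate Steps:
$u{\left(d \right)} = 1$
$W{\left(D,E \right)} = - D$ ($W{\left(D,E \right)} = D - 2 D = - D$)
$n = 1736$ ($n = 7 \left(-1\right) 4 \left(-62\right) = 7 \left(\left(-4\right) \left(-62\right)\right) = 7 \cdot 248 = 1736$)
$\frac{1}{z{\left(87,-240 \right)} + n} = \frac{1}{87 \left(-240\right) + 1736} = \frac{1}{-20880 + 1736} = \frac{1}{-19144} = - \frac{1}{19144}$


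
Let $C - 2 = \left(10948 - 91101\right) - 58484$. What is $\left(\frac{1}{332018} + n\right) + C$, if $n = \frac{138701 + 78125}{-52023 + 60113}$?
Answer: $- \frac{186152585842871}{1343012810} \approx -1.3861 \cdot 10^{5}$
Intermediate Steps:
$C = -138635$ ($C = 2 + \left(\left(10948 - 91101\right) - 58484\right) = 2 - 138637 = -138635$)
$n = \frac{108413}{4045}$ ($n = \frac{216826}{8090} = 216826 \cdot \frac{1}{8090} = \frac{108413}{4045} \approx 26.802$)
$\left(\frac{1}{332018} + n\right) + C = \left(\frac{1}{332018} + \frac{108413}{4045}\right) - 138635 = \frac{35995071479}{1343012810} - 138635 = - \frac{186152585842871}{1343012810}$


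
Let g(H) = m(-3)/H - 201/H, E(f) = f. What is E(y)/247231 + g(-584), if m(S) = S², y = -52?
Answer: 5929748/18047863 ≈ 0.32856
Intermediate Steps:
g(H) = -192/H (g(H) = (-3)²/H - 201/H = 9/H - 201/H = -192/H)
E(y)/247231 + g(-584) = -52/247231 - 192/(-584) = -52*1/247231 - 192*(-1/584) = -52/247231 + 24/73 = 5929748/18047863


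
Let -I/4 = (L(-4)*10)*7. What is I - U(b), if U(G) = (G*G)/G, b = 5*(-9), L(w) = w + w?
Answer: 2285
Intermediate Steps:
L(w) = 2*w
b = -45
U(G) = G (U(G) = G**2/G = G)
I = 2240 (I = -4*(2*(-4))*10*7 = -4*(-8*10)*7 = -(-320)*7 = -4*(-560) = 2240)
I - U(b) = 2240 - 1*(-45) = 2240 + 45 = 2285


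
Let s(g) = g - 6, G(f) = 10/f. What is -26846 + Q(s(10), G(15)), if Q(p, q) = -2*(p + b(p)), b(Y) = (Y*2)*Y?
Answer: -26918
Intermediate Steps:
s(g) = -6 + g
b(Y) = 2*Y² (b(Y) = (2*Y)*Y = 2*Y²)
Q(p, q) = -4*p² - 2*p (Q(p, q) = -2*(p + 2*p²) = -4*p² - 2*p)
-26846 + Q(s(10), G(15)) = -26846 + 2*(-6 + 10)*(-1 - 2*(-6 + 10)) = -26846 + 2*4*(-1 - 2*4) = -26846 + 2*4*(-1 - 8) = -26846 + 2*4*(-9) = -26846 - 72 = -26918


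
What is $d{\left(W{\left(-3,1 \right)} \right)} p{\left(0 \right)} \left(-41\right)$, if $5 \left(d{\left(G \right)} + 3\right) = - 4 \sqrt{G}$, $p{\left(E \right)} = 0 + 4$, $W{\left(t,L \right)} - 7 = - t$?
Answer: $492 + \frac{656 \sqrt{10}}{5} \approx 906.89$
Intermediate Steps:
$W{\left(t,L \right)} = 7 - t$
$p{\left(E \right)} = 4$
$d{\left(G \right)} = -3 - \frac{4 \sqrt{G}}{5}$ ($d{\left(G \right)} = -3 + \frac{\left(-4\right) \sqrt{G}}{5} = -3 - \frac{4 \sqrt{G}}{5}$)
$d{\left(W{\left(-3,1 \right)} \right)} p{\left(0 \right)} \left(-41\right) = \left(-3 - \frac{4 \sqrt{7 - -3}}{5}\right) 4 \left(-41\right) = \left(-3 - \frac{4 \sqrt{7 + 3}}{5}\right) 4 \left(-41\right) = \left(-3 - \frac{4 \sqrt{10}}{5}\right) 4 \left(-41\right) = \left(-12 - \frac{16 \sqrt{10}}{5}\right) \left(-41\right) = 492 + \frac{656 \sqrt{10}}{5}$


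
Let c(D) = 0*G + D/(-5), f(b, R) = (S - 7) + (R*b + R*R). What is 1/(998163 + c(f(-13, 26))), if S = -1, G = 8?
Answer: 1/998097 ≈ 1.0019e-6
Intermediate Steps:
f(b, R) = -8 + R**2 + R*b (f(b, R) = (-1 - 7) + (R*b + R*R) = -8 + (R*b + R**2) = -8 + (R**2 + R*b) = -8 + R**2 + R*b)
c(D) = -D/5 (c(D) = 0*8 + D/(-5) = 0 + D*(-1/5) = 0 - D/5 = -D/5)
1/(998163 + c(f(-13, 26))) = 1/(998163 - (-8 + 26**2 + 26*(-13))/5) = 1/(998163 - (-8 + 676 - 338)/5) = 1/(998163 - 1/5*330) = 1/(998163 - 66) = 1/998097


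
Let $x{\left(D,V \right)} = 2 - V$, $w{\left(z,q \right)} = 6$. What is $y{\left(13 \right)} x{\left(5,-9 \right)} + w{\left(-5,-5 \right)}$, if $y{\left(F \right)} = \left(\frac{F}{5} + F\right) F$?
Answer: $\frac{11184}{5} \approx 2236.8$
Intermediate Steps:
$y{\left(F \right)} = \frac{6 F^{2}}{5}$ ($y{\left(F \right)} = \left(F \frac{1}{5} + F\right) F = \left(\frac{F}{5} + F\right) F = \frac{6 F}{5} F = \frac{6 F^{2}}{5}$)
$y{\left(13 \right)} x{\left(5,-9 \right)} + w{\left(-5,-5 \right)} = \frac{6 \cdot 13^{2}}{5} \left(2 - -9\right) + 6 = \frac{6}{5} \cdot 169 \left(2 + 9\right) + 6 = \frac{1014}{5} \cdot 11 + 6 = \frac{11154}{5} + 6 = \frac{11184}{5}$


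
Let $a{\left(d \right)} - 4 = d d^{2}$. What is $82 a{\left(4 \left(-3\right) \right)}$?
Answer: $-141368$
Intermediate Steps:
$a{\left(d \right)} = 4 + d^{3}$ ($a{\left(d \right)} = 4 + d d^{2} = 4 + d^{3}$)
$82 a{\left(4 \left(-3\right) \right)} = 82 \left(4 + \left(4 \left(-3\right)\right)^{3}\right) = 82 \left(4 + \left(-12\right)^{3}\right) = 82 \left(4 - 1728\right) = 82 \left(-1724\right) = -141368$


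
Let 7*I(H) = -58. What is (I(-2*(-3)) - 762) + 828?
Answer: 404/7 ≈ 57.714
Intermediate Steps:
I(H) = -58/7 (I(H) = (1/7)*(-58) = -58/7)
(I(-2*(-3)) - 762) + 828 = (-58/7 - 762) + 828 = -5392/7 + 828 = 404/7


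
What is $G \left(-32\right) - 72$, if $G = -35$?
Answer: $1048$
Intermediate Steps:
$G \left(-32\right) - 72 = \left(-35\right) \left(-32\right) - 72 = 1120 - 72 = 1048$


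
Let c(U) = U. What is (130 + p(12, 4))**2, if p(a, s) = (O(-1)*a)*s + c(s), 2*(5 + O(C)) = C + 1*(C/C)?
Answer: 11236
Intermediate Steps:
O(C) = -9/2 + C/2 (O(C) = -5 + (C + 1*(C/C))/2 = -5 + (C + 1*1)/2 = -5 + (C + 1)/2 = -5 + (1 + C)/2 = -5 + (1/2 + C/2) = -9/2 + C/2)
p(a, s) = s - 5*a*s (p(a, s) = ((-9/2 + (1/2)*(-1))*a)*s + s = ((-9/2 - 1/2)*a)*s + s = (-5*a)*s + s = -5*a*s + s = s - 5*a*s)
(130 + p(12, 4))**2 = (130 + 4*(1 - 5*12))**2 = (130 + 4*(1 - 60))**2 = (130 + 4*(-59))**2 = (130 - 236)**2 = (-106)**2 = 11236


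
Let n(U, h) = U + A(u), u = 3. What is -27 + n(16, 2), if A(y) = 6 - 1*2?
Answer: -7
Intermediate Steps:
A(y) = 4 (A(y) = 6 - 2 = 4)
n(U, h) = 4 + U (n(U, h) = U + 4 = 4 + U)
-27 + n(16, 2) = -27 + (4 + 16) = -27 + 20 = -7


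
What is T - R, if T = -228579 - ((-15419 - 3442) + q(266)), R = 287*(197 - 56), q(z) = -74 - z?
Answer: -249845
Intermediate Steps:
R = 40467 (R = 287*141 = 40467)
T = -209378 (T = -228579 - ((-15419 - 3442) + (-74 - 1*266)) = -228579 - (-18861 + (-74 - 266)) = -228579 - (-18861 - 340) = -228579 - 1*(-19201) = -228579 + 19201 = -209378)
T - R = -209378 - 1*40467 = -209378 - 40467 = -249845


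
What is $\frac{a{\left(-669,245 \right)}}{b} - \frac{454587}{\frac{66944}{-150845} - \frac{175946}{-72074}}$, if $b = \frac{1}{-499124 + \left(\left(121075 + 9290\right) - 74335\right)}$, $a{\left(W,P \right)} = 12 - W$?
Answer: $- \frac{1092929262362533051}{3619275419} \approx -3.0197 \cdot 10^{8}$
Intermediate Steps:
$b = - \frac{1}{443094}$ ($b = \frac{1}{-499124 + \left(130365 - 74335\right)} = \frac{1}{-499124 + 56030} = \frac{1}{-443094} = - \frac{1}{443094} \approx -2.2569 \cdot 10^{-6}$)
$\frac{a{\left(-669,245 \right)}}{b} - \frac{454587}{\frac{66944}{-150845} - \frac{175946}{-72074}} = \frac{12 - -669}{- \frac{1}{443094}} - \frac{454587}{\frac{66944}{-150845} - \frac{175946}{-72074}} = \left(12 + 669\right) \left(-443094\right) - \frac{454587}{66944 \left(- \frac{1}{150845}\right) - - \frac{87973}{36037}} = 681 \left(-443094\right) - \frac{454587}{- \frac{66944}{150845} + \frac{87973}{36037}} = -301747014 - \frac{454587}{\frac{10857826257}{5436001265}} = -301747014 - \frac{823711835684185}{3619275419} = - \frac{1092929262362533051}{3619275419}$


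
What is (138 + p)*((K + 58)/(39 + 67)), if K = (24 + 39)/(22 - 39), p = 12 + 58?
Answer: 95992/901 ≈ 106.54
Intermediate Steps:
p = 70
K = -63/17 (K = 63/(-17) = 63*(-1/17) = -63/17 ≈ -3.7059)
(138 + p)*((K + 58)/(39 + 67)) = (138 + 70)*((-63/17 + 58)/(39 + 67)) = 208*((923/17)/106) = 208*((923/17)*(1/106)) = 208*(923/1802) = 95992/901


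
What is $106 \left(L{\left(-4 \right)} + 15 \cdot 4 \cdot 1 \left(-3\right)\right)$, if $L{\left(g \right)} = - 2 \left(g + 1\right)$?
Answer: $-18444$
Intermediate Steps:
$L{\left(g \right)} = -2 - 2 g$ ($L{\left(g \right)} = - 2 \left(1 + g\right) = -2 - 2 g$)
$106 \left(L{\left(-4 \right)} + 15 \cdot 4 \cdot 1 \left(-3\right)\right) = 106 \left(\left(-2 - -8\right) + 15 \cdot 4 \cdot 1 \left(-3\right)\right) = 106 \left(\left(-2 + 8\right) + 15 \cdot 4 \left(-3\right)\right) = 106 \left(6 + 15 \left(-12\right)\right) = 106 \left(6 - 180\right) = 106 \left(-174\right) = -18444$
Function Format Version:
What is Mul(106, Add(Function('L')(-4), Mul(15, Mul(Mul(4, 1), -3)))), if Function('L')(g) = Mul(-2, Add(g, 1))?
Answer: -18444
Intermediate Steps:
Function('L')(g) = Add(-2, Mul(-2, g)) (Function('L')(g) = Mul(-2, Add(1, g)) = Add(-2, Mul(-2, g)))
Mul(106, Add(Function('L')(-4), Mul(15, Mul(Mul(4, 1), -3)))) = Mul(106, Add(Add(-2, Mul(-2, -4)), Mul(15, Mul(Mul(4, 1), -3)))) = Mul(106, Add(Add(-2, 8), Mul(15, Mul(4, -3)))) = Mul(106, Add(6, Mul(15, -12))) = Mul(106, Add(6, -180)) = Mul(106, -174) = -18444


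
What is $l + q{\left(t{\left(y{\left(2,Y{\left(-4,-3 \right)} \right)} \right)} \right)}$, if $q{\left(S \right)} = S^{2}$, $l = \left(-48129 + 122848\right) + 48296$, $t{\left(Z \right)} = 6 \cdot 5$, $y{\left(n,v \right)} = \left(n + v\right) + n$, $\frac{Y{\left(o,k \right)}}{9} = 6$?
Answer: $123915$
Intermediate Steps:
$Y{\left(o,k \right)} = 54$ ($Y{\left(o,k \right)} = 9 \cdot 6 = 54$)
$y{\left(n,v \right)} = v + 2 n$
$t{\left(Z \right)} = 30$
$l = 123015$ ($l = 74719 + 48296 = 123015$)
$l + q{\left(t{\left(y{\left(2,Y{\left(-4,-3 \right)} \right)} \right)} \right)} = 123015 + 30^{2} = 123015 + 900 = 123915$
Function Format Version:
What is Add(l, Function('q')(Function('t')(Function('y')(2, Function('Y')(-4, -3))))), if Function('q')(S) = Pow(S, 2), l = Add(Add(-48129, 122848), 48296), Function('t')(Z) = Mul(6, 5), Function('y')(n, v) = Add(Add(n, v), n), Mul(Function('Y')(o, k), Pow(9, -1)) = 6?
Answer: 123915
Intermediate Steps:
Function('Y')(o, k) = 54 (Function('Y')(o, k) = Mul(9, 6) = 54)
Function('y')(n, v) = Add(v, Mul(2, n))
Function('t')(Z) = 30
l = 123015 (l = Add(74719, 48296) = 123015)
Add(l, Function('q')(Function('t')(Function('y')(2, Function('Y')(-4, -3))))) = Add(123015, Pow(30, 2)) = Add(123015, 900) = 123915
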